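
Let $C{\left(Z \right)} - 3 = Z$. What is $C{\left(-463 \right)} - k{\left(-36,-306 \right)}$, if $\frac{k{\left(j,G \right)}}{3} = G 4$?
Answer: $3212$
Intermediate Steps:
$k{\left(j,G \right)} = 12 G$ ($k{\left(j,G \right)} = 3 G 4 = 3 \cdot 4 G = 12 G$)
$C{\left(Z \right)} = 3 + Z$
$C{\left(-463 \right)} - k{\left(-36,-306 \right)} = \left(3 - 463\right) - 12 \left(-306\right) = -460 - -3672 = -460 + 3672 = 3212$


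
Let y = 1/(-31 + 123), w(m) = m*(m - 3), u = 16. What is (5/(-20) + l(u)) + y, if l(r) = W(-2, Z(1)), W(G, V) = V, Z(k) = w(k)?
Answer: -103/46 ≈ -2.2391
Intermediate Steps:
w(m) = m*(-3 + m)
Z(k) = k*(-3 + k)
l(r) = -2 (l(r) = 1*(-3 + 1) = 1*(-2) = -2)
y = 1/92 ≈ 0.010870
(5/(-20) + l(u)) + y = (5/(-20) - 2) + 1/92 = (5*(-1/20) - 2) + 1/92 = (-1/4 - 2) + 1/92 = -9/4 + 1/92 = -103/46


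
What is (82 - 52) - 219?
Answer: -189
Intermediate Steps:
(82 - 52) - 219 = 30 - 219 = -189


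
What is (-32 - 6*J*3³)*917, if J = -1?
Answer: 119210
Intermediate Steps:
(-32 - 6*J*3³)*917 = (-32 - 6*(-1)*3³)*917 = (-32 + 6*27)*917 = (-32 + 162)*917 = 130*917 = 119210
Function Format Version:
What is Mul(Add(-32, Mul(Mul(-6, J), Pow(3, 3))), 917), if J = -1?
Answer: 119210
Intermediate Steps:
Mul(Add(-32, Mul(Mul(-6, J), Pow(3, 3))), 917) = Mul(Add(-32, Mul(Mul(-6, -1), Pow(3, 3))), 917) = Mul(Add(-32, Mul(6, 27)), 917) = Mul(Add(-32, 162), 917) = Mul(130, 917) = 119210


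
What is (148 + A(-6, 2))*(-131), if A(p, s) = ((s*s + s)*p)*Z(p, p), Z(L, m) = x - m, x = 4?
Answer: 27772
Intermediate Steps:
Z(L, m) = 4 - m
A(p, s) = p*(4 - p)*(s + s**2) (A(p, s) = ((s*s + s)*p)*(4 - p) = ((s**2 + s)*p)*(4 - p) = ((s + s**2)*p)*(4 - p) = (p*(s + s**2))*(4 - p) = p*(4 - p)*(s + s**2))
(148 + A(-6, 2))*(-131) = (148 - 1*(-6)*2*(1 + 2)*(-4 - 6))*(-131) = (148 - 1*(-6)*2*3*(-10))*(-131) = (148 - 360)*(-131) = -212*(-131) = 27772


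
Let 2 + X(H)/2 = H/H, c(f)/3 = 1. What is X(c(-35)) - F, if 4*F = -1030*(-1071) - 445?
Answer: -1102693/4 ≈ -2.7567e+5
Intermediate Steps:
c(f) = 3 (c(f) = 3*1 = 3)
X(H) = -2 (X(H) = -4 + 2*(H/H) = -4 + 2*1 = -4 + 2 = -2)
F = 1102685/4 (F = (-1030*(-1071) - 445)/4 = (1103130 - 445)/4 = (¼)*1102685 = 1102685/4 ≈ 2.7567e+5)
X(c(-35)) - F = -2 - 1*1102685/4 = -2 - 1102685/4 = -1102693/4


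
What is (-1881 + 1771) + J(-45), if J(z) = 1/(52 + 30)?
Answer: -9019/82 ≈ -109.99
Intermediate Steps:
J(z) = 1/82
(-1881 + 1771) + J(-45) = (-1881 + 1771) + 1/82 = -110 + 1/82 = -9019/82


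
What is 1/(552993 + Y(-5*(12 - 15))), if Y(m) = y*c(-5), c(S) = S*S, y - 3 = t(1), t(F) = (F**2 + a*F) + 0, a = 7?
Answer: 1/553268 ≈ 1.8074e-6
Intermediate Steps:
t(F) = F**2 + 7*F (t(F) = (F**2 + 7*F) + 0 = F**2 + 7*F)
y = 11 (y = 3 + 1*(7 + 1) = 3 + 1*8 = 3 + 8 = 11)
c(S) = S**2
Y(m) = 275 (Y(m) = 11*(-5)**2 = 11*25 = 275)
1/(552993 + Y(-5*(12 - 15))) = 1/(552993 + 275) = 1/553268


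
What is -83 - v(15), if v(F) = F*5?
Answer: -158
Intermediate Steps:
v(F) = 5*F
-83 - v(15) = -83 - 5*15 = -83 - 1*75 = -83 - 75 = -158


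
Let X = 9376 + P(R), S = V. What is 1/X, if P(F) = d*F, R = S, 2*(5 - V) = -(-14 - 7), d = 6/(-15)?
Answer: 5/46891 ≈ 0.00010663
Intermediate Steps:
d = -2/5 (d = 6*(-1/15) = -2/5 ≈ -0.40000)
V = -11/2 (V = 5 - (-1)*(-14 - 7)/2 = 5 - (-1)*(-21)/2 = 5 - 1/2*21 = 5 - 21/2 = -11/2 ≈ -5.5000)
S = -11/2 ≈ -5.5000
R = -11/2 ≈ -5.5000
P(F) = -2*F/5
X = 46891/5 (X = 9376 - 2/5*(-11/2) = 9376 + 11/5 = 46891/5 ≈ 9378.2)
1/X = 1/(46891/5) = 5/46891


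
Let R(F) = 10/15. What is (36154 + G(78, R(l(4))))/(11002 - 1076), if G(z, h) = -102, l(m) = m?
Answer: 18026/4963 ≈ 3.6321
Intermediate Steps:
R(F) = ⅔ (R(F) = 10*(1/15) = ⅔)
(36154 + G(78, R(l(4))))/(11002 - 1076) = (36154 - 102)/(11002 - 1076) = 36052/9926 = 36052*(1/9926) = 18026/4963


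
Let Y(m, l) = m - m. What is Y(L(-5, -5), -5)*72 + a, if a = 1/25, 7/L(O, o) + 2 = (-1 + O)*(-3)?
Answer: 1/25 ≈ 0.040000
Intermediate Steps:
L(O, o) = 7/(1 - 3*O) (L(O, o) = 7/(-2 + (-1 + O)*(-3)) = 7/(-2 + (3 - 3*O)) = 7/(1 - 3*O))
Y(m, l) = 0
a = 1/25 ≈ 0.040000
Y(L(-5, -5), -5)*72 + a = 0*72 + 1/25 = 0 + 1/25 = 1/25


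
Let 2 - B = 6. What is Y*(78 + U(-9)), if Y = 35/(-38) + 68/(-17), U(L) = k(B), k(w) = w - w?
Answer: -7293/19 ≈ -383.84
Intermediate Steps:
B = -4 (B = 2 - 1*6 = 2 - 6 = -4)
k(w) = 0
U(L) = 0
Y = -187/38 (Y = 35*(-1/38) + 68*(-1/17) = -35/38 - 4 = -187/38 ≈ -4.9211)
Y*(78 + U(-9)) = -187*(78 + 0)/38 = -187/38*78 = -7293/19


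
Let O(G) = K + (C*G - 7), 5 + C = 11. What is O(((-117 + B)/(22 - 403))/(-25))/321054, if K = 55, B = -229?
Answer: 75854/509673225 ≈ 0.00014883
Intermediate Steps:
C = 6 (C = -5 + 11 = 6)
O(G) = 48 + 6*G (O(G) = 55 + (6*G - 7) = 55 + (-7 + 6*G) = 48 + 6*G)
O(((-117 + B)/(22 - 403))/(-25))/321054 = (48 + 6*(((-117 - 229)/(22 - 403))/(-25)))/321054 = (48 + 6*(-346/(-381)*(-1/25)))*(1/321054) = (48 + 6*(-346*(-1/381)*(-1/25)))*(1/321054) = (48 + 6*((346/381)*(-1/25)))*(1/321054) = (48 + 6*(-346/9525))*(1/321054) = (48 - 692/3175)*(1/321054) = (151708/3175)*(1/321054) = 75854/509673225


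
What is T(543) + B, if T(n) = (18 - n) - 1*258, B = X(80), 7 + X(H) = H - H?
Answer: -790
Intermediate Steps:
X(H) = -7 (X(H) = -7 + (H - H) = -7 + 0 = -7)
B = -7
T(n) = -240 - n (T(n) = (18 - n) - 258 = -240 - n)
T(543) + B = (-240 - 1*543) - 7 = (-240 - 543) - 7 = -783 - 7 = -790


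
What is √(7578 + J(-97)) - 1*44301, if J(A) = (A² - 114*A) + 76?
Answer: -44301 + √28121 ≈ -44133.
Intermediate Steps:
J(A) = 76 + A² - 114*A
√(7578 + J(-97)) - 1*44301 = √(7578 + (76 + (-97)² - 114*(-97))) - 1*44301 = √(7578 + (76 + 9409 + 11058)) - 44301 = √(7578 + 20543) - 44301 = √28121 - 44301 = -44301 + √28121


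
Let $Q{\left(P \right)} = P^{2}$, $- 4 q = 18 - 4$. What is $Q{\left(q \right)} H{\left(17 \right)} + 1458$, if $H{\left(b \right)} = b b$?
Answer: $\frac{19993}{4} \approx 4998.3$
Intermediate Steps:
$H{\left(b \right)} = b^{2}$
$q = - \frac{7}{2}$ ($q = - \frac{18 - 4}{4} = \left(- \frac{1}{4}\right) 14 = - \frac{7}{2} \approx -3.5$)
$Q{\left(q \right)} H{\left(17 \right)} + 1458 = \left(- \frac{7}{2}\right)^{2} \cdot 17^{2} + 1458 = \frac{49}{4} \cdot 289 + 1458 = \frac{14161}{4} + 1458 = \frac{19993}{4}$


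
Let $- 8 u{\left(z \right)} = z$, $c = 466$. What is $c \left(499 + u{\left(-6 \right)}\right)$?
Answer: $\frac{465767}{2} \approx 2.3288 \cdot 10^{5}$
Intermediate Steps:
$u{\left(z \right)} = - \frac{z}{8}$
$c \left(499 + u{\left(-6 \right)}\right) = 466 \left(499 - - \frac{3}{4}\right) = 466 \left(499 + \frac{3}{4}\right) = 466 \cdot \frac{1999}{4} = \frac{465767}{2}$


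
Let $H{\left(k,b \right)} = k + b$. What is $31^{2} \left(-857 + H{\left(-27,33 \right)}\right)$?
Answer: $-817811$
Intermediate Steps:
$H{\left(k,b \right)} = b + k$
$31^{2} \left(-857 + H{\left(-27,33 \right)}\right) = 31^{2} \left(-857 + \left(33 - 27\right)\right) = 961 \left(-857 + 6\right) = 961 \left(-851\right) = -817811$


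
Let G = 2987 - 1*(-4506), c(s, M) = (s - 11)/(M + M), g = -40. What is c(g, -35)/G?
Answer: 51/524510 ≈ 9.7234e-5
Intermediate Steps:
c(s, M) = (-11 + s)/(2*M) (c(s, M) = (-11 + s)/((2*M)) = (-11 + s)*(1/(2*M)) = (-11 + s)/(2*M))
G = 7493 (G = 2987 + 4506 = 7493)
c(g, -35)/G = ((½)*(-11 - 40)/(-35))/7493 = ((½)*(-1/35)*(-51))*(1/7493) = (51/70)*(1/7493) = 51/524510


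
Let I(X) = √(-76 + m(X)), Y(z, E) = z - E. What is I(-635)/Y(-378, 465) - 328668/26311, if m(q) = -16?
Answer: -328668/26311 - 2*I*√23/843 ≈ -12.492 - 0.011378*I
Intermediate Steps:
I(X) = 2*I*√23 (I(X) = √(-76 - 16) = √(-92) = 2*I*√23)
I(-635)/Y(-378, 465) - 328668/26311 = (2*I*√23)/(-378 - 1*465) - 328668/26311 = (2*I*√23)/(-378 - 465) - 328668*1/26311 = (2*I*√23)/(-843) - 328668/26311 = (2*I*√23)*(-1/843) - 328668/26311 = -2*I*√23/843 - 328668/26311 = -328668/26311 - 2*I*√23/843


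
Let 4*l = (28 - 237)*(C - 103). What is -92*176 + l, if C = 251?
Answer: -23925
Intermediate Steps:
l = -7733 (l = ((28 - 237)*(251 - 103))/4 = (-209*148)/4 = (¼)*(-30932) = -7733)
-92*176 + l = -92*176 - 7733 = -16192 - 7733 = -23925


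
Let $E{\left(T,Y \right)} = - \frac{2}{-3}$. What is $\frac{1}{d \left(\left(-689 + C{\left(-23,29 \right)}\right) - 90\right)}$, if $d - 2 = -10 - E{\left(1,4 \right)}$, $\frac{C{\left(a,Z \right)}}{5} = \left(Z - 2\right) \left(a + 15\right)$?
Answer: $\frac{3}{48334} \approx 6.2068 \cdot 10^{-5}$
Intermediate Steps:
$C{\left(a,Z \right)} = 5 \left(-2 + Z\right) \left(15 + a\right)$ ($C{\left(a,Z \right)} = 5 \left(Z - 2\right) \left(a + 15\right) = 5 \left(-2 + Z\right) \left(15 + a\right)$)
$E{\left(T,Y \right)} = \frac{2}{3}$ ($E{\left(T,Y \right)} = \left(-2\right) \left(- \frac{1}{3}\right) = \frac{2}{3}$)
$d = - \frac{26}{3}$ ($d = 2 - \frac{32}{3} = - \frac{26}{3} \approx -8.6667$)
$\frac{1}{d \left(\left(-689 + C{\left(-23,29 \right)}\right) - 90\right)} = \frac{1}{\left(- \frac{26}{3}\right) \left(\left(-689 + \left(-150 - -230 + 75 \cdot 29 + 5 \cdot 29 \left(-23\right)\right)\right) - 90\right)} = \frac{1}{\left(- \frac{26}{3}\right) \left(\left(-689 + \left(-150 + 230 + 2175 - 3335\right)\right) - 90\right)} = \frac{1}{\left(- \frac{26}{3}\right) \left(\left(-689 - 1080\right) - 90\right)} = \frac{1}{\left(- \frac{26}{3}\right) \left(-1769 - 90\right)} = \frac{1}{\left(- \frac{26}{3}\right) \left(-1859\right)} = \frac{1}{\frac{48334}{3}} = \frac{3}{48334}$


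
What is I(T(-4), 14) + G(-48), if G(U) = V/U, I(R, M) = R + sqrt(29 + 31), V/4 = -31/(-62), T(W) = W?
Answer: -97/24 + 2*sqrt(15) ≈ 3.7043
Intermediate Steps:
V = 2 (V = 4*(-31/(-62)) = 4*(-31*(-1/62)) = 4*(1/2) = 2)
I(R, M) = R + 2*sqrt(15) (I(R, M) = R + sqrt(60) = R + 2*sqrt(15))
G(U) = 2/U
I(T(-4), 14) + G(-48) = (-4 + 2*sqrt(15)) + 2/(-48) = (-4 + 2*sqrt(15)) + 2*(-1/48) = (-4 + 2*sqrt(15)) - 1/24 = -97/24 + 2*sqrt(15)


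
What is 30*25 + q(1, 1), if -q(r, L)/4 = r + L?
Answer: 742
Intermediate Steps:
q(r, L) = -4*L - 4*r (q(r, L) = -4*(r + L) = -4*(L + r) = -4*L - 4*r)
30*25 + q(1, 1) = 30*25 + (-4*1 - 4*1) = 750 + (-4 - 4) = 750 - 8 = 742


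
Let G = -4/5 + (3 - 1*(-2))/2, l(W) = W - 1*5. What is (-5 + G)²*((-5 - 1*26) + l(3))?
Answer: -35937/100 ≈ -359.37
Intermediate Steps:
l(W) = -5 + W (l(W) = W - 5 = -5 + W)
G = 17/10 (G = -4*⅕ + (3 + 2)*(½) = -⅘ + 5*(½) = -⅘ + 5/2 = 17/10 ≈ 1.7000)
(-5 + G)²*((-5 - 1*26) + l(3)) = (-5 + 17/10)²*((-5 - 1*26) + (-5 + 3)) = (-33/10)²*((-5 - 26) - 2) = 1089*(-31 - 2)/100 = (1089/100)*(-33) = -35937/100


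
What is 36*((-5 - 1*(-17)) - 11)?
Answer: 36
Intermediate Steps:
36*((-5 - 1*(-17)) - 11) = 36*((-5 + 17) - 11) = 36*(12 - 11) = 36*1 = 36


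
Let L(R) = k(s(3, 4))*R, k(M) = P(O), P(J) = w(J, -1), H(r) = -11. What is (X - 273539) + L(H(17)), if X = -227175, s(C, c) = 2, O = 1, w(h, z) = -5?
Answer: -500659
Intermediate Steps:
P(J) = -5
k(M) = -5
L(R) = -5*R
(X - 273539) + L(H(17)) = (-227175 - 273539) - 5*(-11) = -500714 + 55 = -500659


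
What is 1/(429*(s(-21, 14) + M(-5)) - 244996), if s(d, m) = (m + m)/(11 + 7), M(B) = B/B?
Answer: -3/731699 ≈ -4.1000e-6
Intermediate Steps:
M(B) = 1
s(d, m) = m/9 (s(d, m) = (2*m)/18 = (2*m)*(1/18) = m/9)
1/(429*(s(-21, 14) + M(-5)) - 244996) = 1/(429*((⅑)*14 + 1) - 244996) = 1/(429*(14/9 + 1) - 244996) = 1/(429*(23/9) - 244996) = 1/(3289/3 - 244996) = 1/(-731699/3) = -3/731699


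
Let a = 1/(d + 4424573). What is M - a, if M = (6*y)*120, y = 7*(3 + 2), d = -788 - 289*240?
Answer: 109731509999/4354425 ≈ 25200.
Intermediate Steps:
d = -70148 (d = -788 - 69360 = -70148)
a = 1/4354425 (a = 1/(-70148 + 4424573) = 1/4354425 ≈ 2.2965e-7)
y = 35 (y = 7*5 = 35)
M = 25200 (M = (6*35)*120 = 210*120 = 25200)
M - a = 25200 - 1*1/4354425 = 25200 - 1/4354425 = 109731509999/4354425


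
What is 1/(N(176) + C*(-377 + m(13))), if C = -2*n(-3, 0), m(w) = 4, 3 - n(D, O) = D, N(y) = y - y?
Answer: 1/4476 ≈ 0.00022341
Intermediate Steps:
N(y) = 0
n(D, O) = 3 - D
C = -12 (C = -2*(3 - 1*(-3)) = -2*(3 + 3) = -2*6 = -12)
1/(N(176) + C*(-377 + m(13))) = 1/(0 - 12*(-377 + 4)) = 1/(0 - 12*(-373)) = 1/(0 + 4476) = 1/4476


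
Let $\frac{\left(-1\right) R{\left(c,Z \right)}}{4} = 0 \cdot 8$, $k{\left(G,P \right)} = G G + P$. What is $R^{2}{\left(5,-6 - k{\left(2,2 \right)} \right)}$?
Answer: $0$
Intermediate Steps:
$k{\left(G,P \right)} = P + G^{2}$ ($k{\left(G,P \right)} = G^{2} + P = P + G^{2}$)
$R{\left(c,Z \right)} = 0$ ($R{\left(c,Z \right)} = - 4 \cdot 0 \cdot 8 = \left(-4\right) 0 = 0$)
$R^{2}{\left(5,-6 - k{\left(2,2 \right)} \right)} = 0^{2} = 0$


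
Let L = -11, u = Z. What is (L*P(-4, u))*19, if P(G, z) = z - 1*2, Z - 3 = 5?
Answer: -1254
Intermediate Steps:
Z = 8 (Z = 3 + 5 = 8)
u = 8
P(G, z) = -2 + z (P(G, z) = z - 2 = -2 + z)
(L*P(-4, u))*19 = -11*(-2 + 8)*19 = -11*6*19 = -66*19 = -1254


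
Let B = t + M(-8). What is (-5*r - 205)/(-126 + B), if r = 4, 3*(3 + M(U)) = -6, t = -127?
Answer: 75/86 ≈ 0.87209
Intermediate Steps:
M(U) = -5 (M(U) = -3 + (⅓)*(-6) = -3 - 2 = -5)
B = -132 (B = -127 - 5 = -132)
(-5*r - 205)/(-126 + B) = (-5*4 - 205)/(-126 - 132) = (-20 - 205)/(-258) = -225*(-1/258) = 75/86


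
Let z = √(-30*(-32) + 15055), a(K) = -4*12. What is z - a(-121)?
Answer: 48 + √16015 ≈ 174.55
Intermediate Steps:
a(K) = -48
z = √16015 (z = √(960 + 15055) = √16015 ≈ 126.55)
z - a(-121) = √16015 - 1*(-48) = √16015 + 48 = 48 + √16015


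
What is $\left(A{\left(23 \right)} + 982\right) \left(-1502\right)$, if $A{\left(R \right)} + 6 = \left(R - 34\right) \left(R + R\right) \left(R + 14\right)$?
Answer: $26654492$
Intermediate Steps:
$A{\left(R \right)} = -6 + 2 R \left(-34 + R\right) \left(14 + R\right)$ ($A{\left(R \right)} = -6 + \left(R - 34\right) \left(R + R\right) \left(R + 14\right) = -6 + \left(-34 + R\right) 2 R \left(14 + R\right) = -6 + 2 R \left(-34 + R\right) \left(14 + R\right)$)
$\left(A{\left(23 \right)} + 982\right) \left(-1502\right) = \left(\left(-6 - 21896 - 40 \cdot 23^{2} + 2 \cdot 23^{3}\right) + 982\right) \left(-1502\right) = \left(\left(-6 - 21896 - 21160 + 2 \cdot 12167\right) + 982\right) \left(-1502\right) = \left(\left(-6 - 21896 - 21160 + 24334\right) + 982\right) \left(-1502\right) = \left(-18728 + 982\right) \left(-1502\right) = \left(-17746\right) \left(-1502\right) = 26654492$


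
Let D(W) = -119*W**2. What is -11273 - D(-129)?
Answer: 1969006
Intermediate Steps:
-11273 - D(-129) = -11273 - (-119)*(-129)**2 = -11273 - (-119)*16641 = -11273 - 1*(-1980279) = -11273 + 1980279 = 1969006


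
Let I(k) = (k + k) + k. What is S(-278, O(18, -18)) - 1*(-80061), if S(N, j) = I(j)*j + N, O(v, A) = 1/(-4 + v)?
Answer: 15637471/196 ≈ 79783.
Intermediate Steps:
I(k) = 3*k (I(k) = 2*k + k = 3*k)
S(N, j) = N + 3*j² (S(N, j) = (3*j)*j + N = 3*j² + N = N + 3*j²)
S(-278, O(18, -18)) - 1*(-80061) = (-278 + 3*(1/(-4 + 18))²) - 1*(-80061) = (-278 + 3*(1/14)²) + 80061 = (-278 + 3*(1/196)) + 80061 = (-278 + 3/196) + 80061 = -54485/196 + 80061 = 15637471/196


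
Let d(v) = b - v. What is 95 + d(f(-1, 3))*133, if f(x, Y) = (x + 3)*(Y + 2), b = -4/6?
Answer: -3971/3 ≈ -1323.7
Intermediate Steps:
b = -2/3 (b = -4*1/6 = -2/3 ≈ -0.66667)
f(x, Y) = (2 + Y)*(3 + x) (f(x, Y) = (3 + x)*(2 + Y) = (2 + Y)*(3 + x))
d(v) = -2/3 - v
95 + d(f(-1, 3))*133 = 95 + (-2/3 - (6 + 2*(-1) + 3*3 + 3*(-1)))*133 = 95 + (-2/3 - (6 - 2 + 9 - 3))*133 = 95 + (-2/3 - 1*10)*133 = 95 + (-2/3 - 10)*133 = 95 - 32/3*133 = 95 - 4256/3 = -3971/3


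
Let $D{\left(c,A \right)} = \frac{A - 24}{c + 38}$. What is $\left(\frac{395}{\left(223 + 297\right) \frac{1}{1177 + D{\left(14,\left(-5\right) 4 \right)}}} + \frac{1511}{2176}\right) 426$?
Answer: $\frac{70035865227}{183872} \approx 3.8089 \cdot 10^{5}$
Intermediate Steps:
$D{\left(c,A \right)} = \frac{-24 + A}{38 + c}$
$\left(\frac{395}{\left(223 + 297\right) \frac{1}{1177 + D{\left(14,\left(-5\right) 4 \right)}}} + \frac{1511}{2176}\right) 426 = \left(\frac{395}{\left(223 + 297\right) \frac{1}{1177 + \frac{-24 - 20}{38 + 14}}} + \frac{1511}{2176}\right) 426 = \left(\frac{395}{520 \frac{1}{1177 + \frac{-24 - 20}{52}}} + 1511 \cdot \frac{1}{2176}\right) 426 = \left(\frac{395}{520 \frac{1}{1177 + \frac{1}{52} \left(-44\right)}} + \frac{1511}{2176}\right) 426 = \left(\frac{395}{520 \frac{1}{1177 - \frac{11}{13}}} + \frac{1511}{2176}\right) 426 = \left(\frac{395}{520 \frac{1}{\frac{15290}{13}}} + \frac{1511}{2176}\right) 426 = \left(\frac{395}{520 \cdot \frac{13}{15290}} + \frac{1511}{2176}\right) 426 = \left(\frac{395}{\frac{676}{1529}} + \frac{1511}{2176}\right) 426 = \left(395 \cdot \frac{1529}{676} + \frac{1511}{2176}\right) 426 = \left(\frac{603955}{676} + \frac{1511}{2176}\right) 426 = \frac{328806879}{367744} \cdot 426 = \frac{70035865227}{183872}$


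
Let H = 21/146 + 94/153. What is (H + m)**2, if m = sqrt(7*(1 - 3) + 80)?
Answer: 33219954073/498986244 + 16937*sqrt(66)/11169 ≈ 78.894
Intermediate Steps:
H = 16937/22338 (H = 21*(1/146) + 94*(1/153) = 21/146 + 94/153 = 16937/22338 ≈ 0.75821)
m = sqrt(66) (m = sqrt(7*(-2) + 80) = sqrt(-14 + 80) = sqrt(66) ≈ 8.1240)
(H + m)**2 = (16937/22338 + sqrt(66))**2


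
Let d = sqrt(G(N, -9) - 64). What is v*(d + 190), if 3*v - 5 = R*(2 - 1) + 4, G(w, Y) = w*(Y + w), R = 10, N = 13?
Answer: 3610/3 + 38*I*sqrt(3)/3 ≈ 1203.3 + 21.939*I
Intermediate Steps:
v = 19/3 (v = 5/3 + (10*(2 - 1) + 4)/3 = 5/3 + (10*1 + 4)/3 = 5/3 + (10 + 4)/3 = 5/3 + (1/3)*14 = 5/3 + 14/3 = 19/3 ≈ 6.3333)
d = 2*I*sqrt(3) (d = sqrt(13*(-9 + 13) - 64) = sqrt(13*4 - 64) = sqrt(52 - 64) = sqrt(-12) = 2*I*sqrt(3) ≈ 3.4641*I)
v*(d + 190) = 19*(2*I*sqrt(3) + 190)/3 = 19*(190 + 2*I*sqrt(3))/3 = 3610/3 + 38*I*sqrt(3)/3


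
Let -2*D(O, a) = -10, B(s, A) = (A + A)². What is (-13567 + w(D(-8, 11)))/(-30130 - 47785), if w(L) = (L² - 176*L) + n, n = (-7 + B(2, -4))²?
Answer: 11173/77915 ≈ 0.14340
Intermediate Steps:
B(s, A) = 4*A² (B(s, A) = (2*A)² = 4*A²)
D(O, a) = 5 (D(O, a) = -½*(-10) = 5)
n = 3249 (n = (-7 + 4*(-4)²)² = (-7 + 4*16)² = (-7 + 64)² = 57² = 3249)
w(L) = 3249 + L² - 176*L (w(L) = (L² - 176*L) + 3249 = 3249 + L² - 176*L)
(-13567 + w(D(-8, 11)))/(-30130 - 47785) = (-13567 + (3249 + 5² - 176*5))/(-30130 - 47785) = (-13567 + (3249 + 25 - 880))/(-77915) = (-13567 + 2394)*(-1/77915) = -11173*(-1/77915) = 11173/77915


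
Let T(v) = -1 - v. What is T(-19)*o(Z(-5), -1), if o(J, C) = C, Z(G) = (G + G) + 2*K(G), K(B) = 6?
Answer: -18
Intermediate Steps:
Z(G) = 12 + 2*G (Z(G) = (G + G) + 2*6 = 2*G + 12 = 12 + 2*G)
T(-19)*o(Z(-5), -1) = (-1 - 1*(-19))*(-1) = (-1 + 19)*(-1) = 18*(-1) = -18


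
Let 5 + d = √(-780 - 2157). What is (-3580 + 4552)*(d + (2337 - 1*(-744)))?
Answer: 2989872 + 972*I*√2937 ≈ 2.9899e+6 + 52677.0*I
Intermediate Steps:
d = -5 + I*√2937 (d = -5 + √(-780 - 2157) = -5 + √(-2937) = -5 + I*√2937 ≈ -5.0 + 54.194*I)
(-3580 + 4552)*(d + (2337 - 1*(-744))) = (-3580 + 4552)*((-5 + I*√2937) + (2337 - 1*(-744))) = 972*((-5 + I*√2937) + (2337 + 744)) = 972*((-5 + I*√2937) + 3081) = 972*(3076 + I*√2937) = 2989872 + 972*I*√2937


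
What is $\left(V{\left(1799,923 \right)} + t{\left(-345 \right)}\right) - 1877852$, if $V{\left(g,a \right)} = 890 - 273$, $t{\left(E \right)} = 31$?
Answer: $-1877204$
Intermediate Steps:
$V{\left(g,a \right)} = 617$
$\left(V{\left(1799,923 \right)} + t{\left(-345 \right)}\right) - 1877852 = \left(617 + 31\right) - 1877852 = 648 - 1877852 = -1877204$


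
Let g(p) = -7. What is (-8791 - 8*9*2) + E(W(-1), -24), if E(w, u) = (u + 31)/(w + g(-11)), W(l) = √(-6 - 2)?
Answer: -509344/57 - 14*I*√2/57 ≈ -8935.9 - 0.34735*I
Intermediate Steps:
W(l) = 2*I*√2 (W(l) = √(-8) = 2*I*√2)
E(w, u) = (31 + u)/(-7 + w) (E(w, u) = (u + 31)/(w - 7) = (31 + u)/(-7 + w))
(-8791 - 8*9*2) + E(W(-1), -24) = (-8791 - 8*9*2) + (31 - 24)/(-7 + 2*I*√2) = (-8791 - 72*2) + 7/(-7 + 2*I*√2) = (-8791 - 1*144) + 7/(-7 + 2*I*√2) = (-8791 - 144) + 7/(-7 + 2*I*√2) = -8935 + 7/(-7 + 2*I*√2)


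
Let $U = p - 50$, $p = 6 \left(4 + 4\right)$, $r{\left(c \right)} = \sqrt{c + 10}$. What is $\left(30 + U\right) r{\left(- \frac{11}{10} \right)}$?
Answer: $\frac{14 \sqrt{890}}{5} \approx 83.532$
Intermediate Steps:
$r{\left(c \right)} = \sqrt{10 + c}$
$p = 48$ ($p = 6 \cdot 8 = 48$)
$U = -2$ ($U = 48 - 50 = -2$)
$\left(30 + U\right) r{\left(- \frac{11}{10} \right)} = \left(30 - 2\right) \sqrt{10 - \frac{11}{10}} = 28 \sqrt{10 - \frac{11}{10}} = 28 \sqrt{\frac{89}{10}} = 28 \frac{\sqrt{890}}{10} = \frac{14 \sqrt{890}}{5}$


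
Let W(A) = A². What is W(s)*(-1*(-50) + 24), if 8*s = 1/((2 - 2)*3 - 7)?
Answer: 37/1568 ≈ 0.023597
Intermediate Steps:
s = -1/56 (s = 1/(8*((2 - 2)*3 - 7)) = 1/(8*(0*3 - 7)) = 1/(8*(0 - 7)) = (⅛)/(-7) = (⅛)*(-⅐) = -1/56 ≈ -0.017857)
W(s)*(-1*(-50) + 24) = (-1/56)²*(-1*(-50) + 24) = (50 + 24)/3136 = (1/3136)*74 = 37/1568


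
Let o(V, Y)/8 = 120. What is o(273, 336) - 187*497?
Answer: -91979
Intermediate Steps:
o(V, Y) = 960 (o(V, Y) = 8*120 = 960)
o(273, 336) - 187*497 = 960 - 187*497 = 960 - 92939 = -91979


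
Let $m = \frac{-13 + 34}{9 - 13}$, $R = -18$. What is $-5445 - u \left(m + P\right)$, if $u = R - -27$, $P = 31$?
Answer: $- \frac{22707}{4} \approx -5676.8$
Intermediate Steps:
$m = - \frac{21}{4}$ ($m = \frac{21}{-4} = 21 \left(- \frac{1}{4}\right) = - \frac{21}{4} \approx -5.25$)
$u = 9$ ($u = -18 - -27 = -18 + 27 = 9$)
$-5445 - u \left(m + P\right) = -5445 - 9 \left(- \frac{21}{4} + 31\right) = -5445 - 9 \cdot \frac{103}{4} = -5445 - \frac{927}{4} = - \frac{22707}{4}$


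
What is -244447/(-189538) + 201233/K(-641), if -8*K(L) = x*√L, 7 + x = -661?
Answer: 244447/189538 - 402466*I*√641/107047 ≈ 1.2897 - 95.188*I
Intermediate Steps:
x = -668 (x = -7 - 661 = -668)
K(L) = 167*√L/2 (K(L) = -(-167)*√L/2 = 167*√L/2)
-244447/(-189538) + 201233/K(-641) = -244447/(-189538) + 201233/((167*√(-641)/2)) = -244447*(-1/189538) + 201233/((167*(I*√641)/2)) = 244447/189538 + 201233/((167*I*√641/2)) = 244447/189538 + 201233*(-2*I*√641/107047) = 244447/189538 - 402466*I*√641/107047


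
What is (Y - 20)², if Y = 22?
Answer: 4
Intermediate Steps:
(Y - 20)² = (22 - 20)² = 2² = 4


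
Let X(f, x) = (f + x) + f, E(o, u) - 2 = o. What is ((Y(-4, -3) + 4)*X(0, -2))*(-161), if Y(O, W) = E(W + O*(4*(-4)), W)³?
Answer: 80516422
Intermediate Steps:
E(o, u) = 2 + o
X(f, x) = x + 2*f
Y(O, W) = (2 + W - 16*O)³ (Y(O, W) = (2 + (W + O*(4*(-4))))³ = (2 + (W + O*(-16)))³ = (2 + (W - 16*O))³ = (2 + W - 16*O)³)
((Y(-4, -3) + 4)*X(0, -2))*(-161) = (((2 - 3 - 16*(-4))³ + 4)*(-2 + 2*0))*(-161) = (((2 - 3 + 64)³ + 4)*(-2 + 0))*(-161) = ((63³ + 4)*(-2))*(-161) = ((250047 + 4)*(-2))*(-161) = (250051*(-2))*(-161) = -500102*(-161) = 80516422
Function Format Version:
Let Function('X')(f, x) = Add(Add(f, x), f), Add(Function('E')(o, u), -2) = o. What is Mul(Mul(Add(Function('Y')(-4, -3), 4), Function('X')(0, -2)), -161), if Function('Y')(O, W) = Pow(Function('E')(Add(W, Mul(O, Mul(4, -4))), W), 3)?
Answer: 80516422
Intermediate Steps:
Function('E')(o, u) = Add(2, o)
Function('X')(f, x) = Add(x, Mul(2, f))
Function('Y')(O, W) = Pow(Add(2, W, Mul(-16, O)), 3) (Function('Y')(O, W) = Pow(Add(2, Add(W, Mul(O, Mul(4, -4)))), 3) = Pow(Add(2, Add(W, Mul(O, -16))), 3) = Pow(Add(2, Add(W, Mul(-16, O))), 3) = Pow(Add(2, W, Mul(-16, O)), 3))
Mul(Mul(Add(Function('Y')(-4, -3), 4), Function('X')(0, -2)), -161) = Mul(Mul(Add(Pow(Add(2, -3, Mul(-16, -4)), 3), 4), Add(-2, Mul(2, 0))), -161) = Mul(Mul(Add(Pow(Add(2, -3, 64), 3), 4), Add(-2, 0)), -161) = Mul(Mul(Add(Pow(63, 3), 4), -2), -161) = Mul(Mul(Add(250047, 4), -2), -161) = Mul(Mul(250051, -2), -161) = Mul(-500102, -161) = 80516422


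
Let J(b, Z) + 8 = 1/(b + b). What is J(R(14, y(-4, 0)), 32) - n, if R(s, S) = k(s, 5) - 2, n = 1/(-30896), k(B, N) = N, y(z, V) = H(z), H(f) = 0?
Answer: -726053/92688 ≈ -7.8333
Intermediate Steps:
y(z, V) = 0
n = -1/30896 ≈ -3.2367e-5
R(s, S) = 3 (R(s, S) = 5 - 2 = 3)
J(b, Z) = -8 + 1/(2*b) (J(b, Z) = -8 + 1/(b + b) = -8 + 1/(2*b))
J(R(14, y(-4, 0)), 32) - n = (-8 + (½)/3) - 1*(-1/30896) = (-8 + (½)*(⅓)) + 1/30896 = (-8 + ⅙) + 1/30896 = -47/6 + 1/30896 = -726053/92688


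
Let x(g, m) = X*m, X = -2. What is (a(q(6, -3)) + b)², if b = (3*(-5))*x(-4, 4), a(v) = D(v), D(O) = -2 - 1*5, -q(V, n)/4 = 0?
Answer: 12769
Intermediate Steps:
q(V, n) = 0 (q(V, n) = -4*0 = 0)
x(g, m) = -2*m
D(O) = -7 (D(O) = -2 - 5 = -7)
a(v) = -7
b = 120 (b = (3*(-5))*(-2*4) = -15*(-8) = 120)
(a(q(6, -3)) + b)² = (-7 + 120)² = 113² = 12769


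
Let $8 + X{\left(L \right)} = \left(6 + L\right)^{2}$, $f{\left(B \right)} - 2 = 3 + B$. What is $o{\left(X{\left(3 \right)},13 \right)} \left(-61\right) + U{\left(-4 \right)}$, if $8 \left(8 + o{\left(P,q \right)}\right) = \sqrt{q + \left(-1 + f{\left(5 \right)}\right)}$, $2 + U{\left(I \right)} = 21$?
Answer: $507 - \frac{61 \sqrt{22}}{8} \approx 471.24$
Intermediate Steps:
$U{\left(I \right)} = 19$ ($U{\left(I \right)} = -2 + 21 = 19$)
$f{\left(B \right)} = 5 + B$ ($f{\left(B \right)} = 2 + \left(3 + B\right) = 5 + B$)
$X{\left(L \right)} = -8 + \left(6 + L\right)^{2}$
$o{\left(P,q \right)} = -8 + \frac{\sqrt{9 + q}}{8}$ ($o{\left(P,q \right)} = -8 + \frac{\sqrt{q + \left(-1 + \left(5 + 5\right)\right)}}{8} = -8 + \frac{\sqrt{q + \left(-1 + 10\right)}}{8} = -8 + \frac{\sqrt{q + 9}}{8} = -8 + \frac{\sqrt{9 + q}}{8}$)
$o{\left(X{\left(3 \right)},13 \right)} \left(-61\right) + U{\left(-4 \right)} = \left(-8 + \frac{\sqrt{9 + 13}}{8}\right) \left(-61\right) + 19 = \left(-8 + \frac{\sqrt{22}}{8}\right) \left(-61\right) + 19 = \left(488 - \frac{61 \sqrt{22}}{8}\right) + 19 = 507 - \frac{61 \sqrt{22}}{8}$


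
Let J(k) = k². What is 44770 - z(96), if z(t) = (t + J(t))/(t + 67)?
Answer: 7288198/163 ≈ 44713.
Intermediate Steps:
z(t) = (t + t²)/(67 + t) (z(t) = (t + t²)/(t + 67) = (t + t²)/(67 + t))
44770 - z(96) = 44770 - 96*(1 + 96)/(67 + 96) = 44770 - 96*97/163 = 44770 - 1*9312/163 = 44770 - 9312/163 = 7288198/163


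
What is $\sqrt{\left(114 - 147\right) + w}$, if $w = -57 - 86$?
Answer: $4 i \sqrt{11} \approx 13.266 i$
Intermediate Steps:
$w = -143$
$\sqrt{\left(114 - 147\right) + w} = \sqrt{\left(114 - 147\right) - 143} = \sqrt{-33 - 143} = \sqrt{-176} = 4 i \sqrt{11}$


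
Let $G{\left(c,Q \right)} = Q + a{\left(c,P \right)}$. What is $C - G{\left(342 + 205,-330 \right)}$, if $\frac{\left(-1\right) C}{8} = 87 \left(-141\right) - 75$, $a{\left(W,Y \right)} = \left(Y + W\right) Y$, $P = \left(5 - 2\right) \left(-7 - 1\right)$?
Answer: $111618$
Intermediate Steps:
$P = -24$ ($P = 3 \left(-8\right) = -24$)
$a{\left(W,Y \right)} = Y \left(W + Y\right)$ ($a{\left(W,Y \right)} = \left(W + Y\right) Y = Y \left(W + Y\right)$)
$G{\left(c,Q \right)} = 576 + Q - 24 c$ ($G{\left(c,Q \right)} = Q - 24 \left(c - 24\right) = Q - 24 \left(-24 + c\right) = Q - \left(-576 + 24 c\right) = 576 + Q - 24 c$)
$C = 98736$ ($C = - 8 \left(87 \left(-141\right) - 75\right) = - 8 \left(-12267 - 75\right) = \left(-8\right) \left(-12342\right) = 98736$)
$C - G{\left(342 + 205,-330 \right)} = 98736 - \left(576 - 330 - 24 \left(342 + 205\right)\right) = 98736 - \left(576 - 330 - 13128\right) = 98736 - -12882 = 98736 + 12882 = 111618$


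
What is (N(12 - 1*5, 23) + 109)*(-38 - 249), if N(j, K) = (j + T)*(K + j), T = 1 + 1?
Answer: -108773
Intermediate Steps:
T = 2
N(j, K) = (2 + j)*(K + j) (N(j, K) = (j + 2)*(K + j) = (2 + j)*(K + j))
(N(12 - 1*5, 23) + 109)*(-38 - 249) = (((12 - 1*5)**2 + 2*23 + 2*(12 - 1*5) + 23*(12 - 1*5)) + 109)*(-38 - 249) = (((12 - 5)**2 + 46 + 2*(12 - 5) + 23*(12 - 5)) + 109)*(-287) = ((7**2 + 46 + 2*7 + 23*7) + 109)*(-287) = ((49 + 46 + 14 + 161) + 109)*(-287) = (270 + 109)*(-287) = 379*(-287) = -108773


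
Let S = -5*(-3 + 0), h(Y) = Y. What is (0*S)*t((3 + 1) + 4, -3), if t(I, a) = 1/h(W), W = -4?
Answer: 0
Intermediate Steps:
S = 15 (S = -5*(-3) = 15)
t(I, a) = -1/4 (t(I, a) = 1/(-4) = -1/4)
(0*S)*t((3 + 1) + 4, -3) = (0*15)*(-1/4) = 0*(-1/4) = 0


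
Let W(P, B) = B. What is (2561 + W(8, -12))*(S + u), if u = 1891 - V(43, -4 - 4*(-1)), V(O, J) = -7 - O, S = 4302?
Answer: 15913407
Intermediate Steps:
u = 1941 (u = 1891 - (-7 - 1*43) = 1891 - (-7 - 43) = 1891 - 1*(-50) = 1891 + 50 = 1941)
(2561 + W(8, -12))*(S + u) = (2561 - 12)*(4302 + 1941) = 2549*6243 = 15913407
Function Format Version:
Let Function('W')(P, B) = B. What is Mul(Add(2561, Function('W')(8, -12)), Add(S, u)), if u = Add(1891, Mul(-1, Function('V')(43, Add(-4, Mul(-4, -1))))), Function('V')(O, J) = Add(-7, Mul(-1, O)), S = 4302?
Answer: 15913407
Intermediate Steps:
u = 1941 (u = Add(1891, Mul(-1, Add(-7, Mul(-1, 43)))) = Add(1891, Mul(-1, Add(-7, -43))) = Add(1891, Mul(-1, -50)) = Add(1891, 50) = 1941)
Mul(Add(2561, Function('W')(8, -12)), Add(S, u)) = Mul(Add(2561, -12), Add(4302, 1941)) = Mul(2549, 6243) = 15913407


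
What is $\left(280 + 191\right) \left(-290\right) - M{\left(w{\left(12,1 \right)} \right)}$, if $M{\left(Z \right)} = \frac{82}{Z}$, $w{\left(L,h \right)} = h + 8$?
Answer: $- \frac{1229392}{9} \approx -1.366 \cdot 10^{5}$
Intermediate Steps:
$w{\left(L,h \right)} = 8 + h$
$\left(280 + 191\right) \left(-290\right) - M{\left(w{\left(12,1 \right)} \right)} = \left(280 + 191\right) \left(-290\right) - \frac{82}{8 + 1} = 471 \left(-290\right) - \frac{82}{9} = -136590 - 82 \cdot \frac{1}{9} = -136590 - \frac{82}{9} = - \frac{1229392}{9}$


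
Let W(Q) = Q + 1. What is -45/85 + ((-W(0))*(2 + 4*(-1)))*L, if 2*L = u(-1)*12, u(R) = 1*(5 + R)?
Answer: 807/17 ≈ 47.471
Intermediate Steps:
u(R) = 5 + R
W(Q) = 1 + Q
L = 24 (L = ((5 - 1)*12)/2 = (4*12)/2 = (½)*48 = 24)
-45/85 + ((-W(0))*(2 + 4*(-1)))*L = -45/85 + ((-(1 + 0))*(2 + 4*(-1)))*24 = -45*1/85 + ((-1*1)*(2 - 4))*24 = -9/17 - 1*(-2)*24 = -9/17 + 2*24 = -9/17 + 48 = 807/17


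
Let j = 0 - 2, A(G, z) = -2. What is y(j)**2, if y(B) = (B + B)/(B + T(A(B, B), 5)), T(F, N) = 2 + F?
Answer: 4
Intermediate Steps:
j = -2
y(B) = 2 (y(B) = (B + B)/(B + (2 - 2)) = (2*B)/(B + 0) = (2*B)/B = 2)
y(j)**2 = 2**2 = 4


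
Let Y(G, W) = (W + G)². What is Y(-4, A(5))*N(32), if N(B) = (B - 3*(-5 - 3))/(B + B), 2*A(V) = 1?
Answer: 343/32 ≈ 10.719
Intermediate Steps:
A(V) = ½ (A(V) = (½)*1 = ½)
Y(G, W) = (G + W)²
N(B) = (24 + B)/(2*B) (N(B) = (B - 3*(-8))/((2*B)) = (B + 24)*(1/(2*B)) = (24 + B)*(1/(2*B)) = (24 + B)/(2*B))
Y(-4, A(5))*N(32) = (-4 + ½)²*((½)*(24 + 32)/32) = (-7/2)²*((½)*(1/32)*56) = (49/4)*(7/8) = 343/32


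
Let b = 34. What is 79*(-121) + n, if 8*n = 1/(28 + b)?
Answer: -4741263/496 ≈ -9559.0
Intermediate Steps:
n = 1/496 (n = 1/(8*(28 + 34)) = (⅛)/62 = (⅛)*(1/62) = 1/496 ≈ 0.0020161)
79*(-121) + n = 79*(-121) + 1/496 = -9559 + 1/496 = -4741263/496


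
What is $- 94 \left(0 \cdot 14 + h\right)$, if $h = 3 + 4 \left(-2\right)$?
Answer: $470$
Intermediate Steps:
$h = -5$ ($h = 3 - 8 = -5$)
$- 94 \left(0 \cdot 14 + h\right) = - 94 \left(0 \cdot 14 - 5\right) = - 94 \left(0 - 5\right) = \left(-94\right) \left(-5\right) = 470$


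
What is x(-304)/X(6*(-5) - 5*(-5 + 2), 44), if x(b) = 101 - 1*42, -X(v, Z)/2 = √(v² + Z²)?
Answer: -59*√2161/4322 ≈ -0.63459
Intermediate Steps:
X(v, Z) = -2*√(Z² + v²) (X(v, Z) = -2*√(v² + Z²) = -2*√(Z² + v²))
x(b) = 59 (x(b) = 101 - 42 = 59)
x(-304)/X(6*(-5) - 5*(-5 + 2), 44) = 59/((-2*√(44² + (6*(-5) - 5*(-5 + 2))²))) = 59/((-2*√(1936 + (-30 - 5*(-3))²))) = 59/((-2*√(1936 + (-30 + 15)²))) = 59/((-2*√(1936 + (-15)²))) = 59/((-2*√(1936 + 225))) = 59/((-2*√2161)) = 59*(-√2161/4322) = -59*√2161/4322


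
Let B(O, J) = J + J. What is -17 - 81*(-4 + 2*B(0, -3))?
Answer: 1279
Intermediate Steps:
B(O, J) = 2*J
-17 - 81*(-4 + 2*B(0, -3)) = -17 - 81*(-4 + 2*(2*(-3))) = -17 - 81*(-4 + 2*(-6)) = -17 - 81*(-4 - 12) = -17 - 81*(-16) = -17 + 1296 = 1279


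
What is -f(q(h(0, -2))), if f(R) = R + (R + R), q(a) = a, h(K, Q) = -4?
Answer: 12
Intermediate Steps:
f(R) = 3*R (f(R) = R + 2*R = 3*R)
-f(q(h(0, -2))) = -3*(-4) = -1*(-12) = 12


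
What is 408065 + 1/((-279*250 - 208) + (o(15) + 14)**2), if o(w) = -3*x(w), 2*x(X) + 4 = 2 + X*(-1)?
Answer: 111642911411/273591 ≈ 4.0807e+5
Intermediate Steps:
x(X) = -1 - X/2 (x(X) = -2 + (2 + X*(-1))/2 = -2 + (2 - X)/2 = -2 + (1 - X/2) = -1 - X/2)
o(w) = 3 + 3*w/2 (o(w) = -3*(-1 - w/2) = 3 + 3*w/2)
408065 + 1/((-279*250 - 208) + (o(15) + 14)**2) = 408065 + 1/((-279*250 - 208) + ((3 + (3/2)*15) + 14)**2) = 408065 + 1/((-69750 - 208) + ((3 + 45/2) + 14)**2) = 408065 + 1/(-69958 + (51/2 + 14)**2) = 408065 + 1/(-69958 + (79/2)**2) = 408065 + 1/(-69958 + 6241/4) = 408065 + 1/(-273591/4) = 408065 - 4/273591 = 111642911411/273591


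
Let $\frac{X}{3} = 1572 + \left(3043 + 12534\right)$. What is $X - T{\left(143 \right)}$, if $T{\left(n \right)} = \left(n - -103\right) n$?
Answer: $16269$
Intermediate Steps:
$T{\left(n \right)} = n \left(103 + n\right)$ ($T{\left(n \right)} = \left(n + 103\right) n = \left(103 + n\right) n = n \left(103 + n\right)$)
$X = 51447$ ($X = 3 \left(1572 + \left(3043 + 12534\right)\right) = 3 \left(1572 + 15577\right) = 3 \cdot 17149 = 51447$)
$X - T{\left(143 \right)} = 51447 - 143 \left(103 + 143\right) = 51447 - 143 \cdot 246 = 51447 - 35178 = 16269$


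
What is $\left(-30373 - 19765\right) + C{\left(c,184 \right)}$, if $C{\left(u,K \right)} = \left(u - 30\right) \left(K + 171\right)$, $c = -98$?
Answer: $-95578$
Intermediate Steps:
$C{\left(u,K \right)} = \left(-30 + u\right) \left(171 + K\right)$
$\left(-30373 - 19765\right) + C{\left(c,184 \right)} = \left(-30373 - 19765\right) + \left(-5130 - 5520 + 171 \left(-98\right) + 184 \left(-98\right)\right) = -50138 - 45440 = -95578$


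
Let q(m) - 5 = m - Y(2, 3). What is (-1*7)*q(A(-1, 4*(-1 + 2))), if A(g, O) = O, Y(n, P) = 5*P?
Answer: 42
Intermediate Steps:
q(m) = -10 + m (q(m) = 5 + (m - 5*3) = 5 + (m - 1*15) = 5 + (m - 15) = 5 + (-15 + m) = -10 + m)
(-1*7)*q(A(-1, 4*(-1 + 2))) = (-1*7)*(-10 + 4*(-1 + 2)) = -7*(-10 + 4*1) = -7*(-10 + 4) = -7*(-6) = 42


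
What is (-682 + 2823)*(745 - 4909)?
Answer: -8915124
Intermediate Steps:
(-682 + 2823)*(745 - 4909) = 2141*(-4164) = -8915124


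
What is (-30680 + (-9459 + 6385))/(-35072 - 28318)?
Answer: 16877/31695 ≈ 0.53248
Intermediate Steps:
(-30680 + (-9459 + 6385))/(-35072 - 28318) = (-30680 - 3074)/(-63390) = -33754*(-1/63390) = 16877/31695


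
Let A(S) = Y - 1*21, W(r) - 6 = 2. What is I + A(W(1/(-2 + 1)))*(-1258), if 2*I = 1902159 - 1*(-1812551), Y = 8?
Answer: 1873709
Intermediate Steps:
W(r) = 8 (W(r) = 6 + 2 = 8)
I = 1857355 (I = (1902159 - 1*(-1812551))/2 = (1902159 + 1812551)/2 = (½)*3714710 = 1857355)
A(S) = -13 (A(S) = 8 - 1*21 = 8 - 21 = -13)
I + A(W(1/(-2 + 1)))*(-1258) = 1857355 - 13*(-1258) = 1857355 + 16354 = 1873709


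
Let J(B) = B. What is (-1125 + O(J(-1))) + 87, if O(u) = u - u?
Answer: -1038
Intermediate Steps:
O(u) = 0
(-1125 + O(J(-1))) + 87 = (-1125 + 0) + 87 = -1125 + 87 = -1038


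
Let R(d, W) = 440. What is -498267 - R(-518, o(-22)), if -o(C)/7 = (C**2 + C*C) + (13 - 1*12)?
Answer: -498707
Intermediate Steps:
o(C) = -7 - 14*C**2 (o(C) = -7*((C**2 + C*C) + (13 - 1*12)) = -7*((C**2 + C**2) + (13 - 12)) = -7*(2*C**2 + 1) = -7*(1 + 2*C**2) = -7 - 14*C**2)
-498267 - R(-518, o(-22)) = -498267 - 1*440 = -498267 - 440 = -498707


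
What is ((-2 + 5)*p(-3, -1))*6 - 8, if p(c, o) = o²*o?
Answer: -26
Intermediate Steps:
p(c, o) = o³
((-2 + 5)*p(-3, -1))*6 - 8 = ((-2 + 5)*(-1)³)*6 - 8 = (3*(-1))*6 - 8 = -3*6 - 8 = -18 - 8 = -26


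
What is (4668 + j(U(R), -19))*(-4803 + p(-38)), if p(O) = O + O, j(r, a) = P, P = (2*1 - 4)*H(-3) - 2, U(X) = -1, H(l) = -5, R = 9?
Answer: -22814204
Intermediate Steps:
P = 8 (P = (2*1 - 4)*(-5) - 2 = (2 - 4)*(-5) - 2 = -2*(-5) - 2 = 10 - 2 = 8)
j(r, a) = 8
p(O) = 2*O
(4668 + j(U(R), -19))*(-4803 + p(-38)) = (4668 + 8)*(-4803 + 2*(-38)) = 4676*(-4803 - 76) = 4676*(-4879) = -22814204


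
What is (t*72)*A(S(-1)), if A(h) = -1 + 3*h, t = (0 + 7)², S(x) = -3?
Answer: -35280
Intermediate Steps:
t = 49 (t = 7² = 49)
(t*72)*A(S(-1)) = (49*72)*(-1 + 3*(-3)) = 3528*(-1 - 9) = 3528*(-10) = -35280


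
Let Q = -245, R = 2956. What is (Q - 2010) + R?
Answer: 701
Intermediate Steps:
(Q - 2010) + R = (-245 - 2010) + 2956 = -2255 + 2956 = 701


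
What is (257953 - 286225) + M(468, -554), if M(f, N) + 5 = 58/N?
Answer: -7832758/277 ≈ -28277.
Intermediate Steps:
M(f, N) = -5 + 58/N
(257953 - 286225) + M(468, -554) = (257953 - 286225) + (-5 + 58/(-554)) = -28272 + (-5 + 58*(-1/554)) = -28272 + (-5 - 29/277) = -28272 - 1414/277 = -7832758/277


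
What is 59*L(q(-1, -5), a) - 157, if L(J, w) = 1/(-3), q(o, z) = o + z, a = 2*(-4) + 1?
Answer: -530/3 ≈ -176.67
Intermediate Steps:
a = -7 (a = -8 + 1 = -7)
L(J, w) = -⅓
59*L(q(-1, -5), a) - 157 = 59*(-⅓) - 157 = -59/3 - 157 = -530/3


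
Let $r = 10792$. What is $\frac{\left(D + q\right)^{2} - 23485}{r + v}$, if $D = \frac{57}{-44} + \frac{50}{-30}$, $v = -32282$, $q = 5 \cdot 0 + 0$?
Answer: $\frac{409049759}{374441760} \approx 1.0924$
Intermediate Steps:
$q = 0$ ($q = 0 + 0 = 0$)
$D = - \frac{391}{132}$ ($D = 57 \left(- \frac{1}{44}\right) + 50 \left(- \frac{1}{30}\right) = - \frac{57}{44} - \frac{5}{3} = - \frac{391}{132} \approx -2.9621$)
$\frac{\left(D + q\right)^{2} - 23485}{r + v} = \frac{\left(- \frac{391}{132} + 0\right)^{2} - 23485}{10792 - 32282} = \frac{\left(- \frac{391}{132}\right)^{2} - 23485}{-21490} = \left(\frac{152881}{17424} - 23485\right) \left(- \frac{1}{21490}\right) = \left(- \frac{409049759}{17424}\right) \left(- \frac{1}{21490}\right) = \frac{409049759}{374441760}$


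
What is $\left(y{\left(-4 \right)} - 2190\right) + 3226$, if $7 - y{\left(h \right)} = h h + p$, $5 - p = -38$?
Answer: $984$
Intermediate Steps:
$p = 43$ ($p = 5 - -38 = 5 + 38 = 43$)
$y{\left(h \right)} = -36 - h^{2}$ ($y{\left(h \right)} = 7 - \left(h h + 43\right) = 7 - \left(h^{2} + 43\right) = 7 - \left(43 + h^{2}\right) = -36 - h^{2}$)
$\left(y{\left(-4 \right)} - 2190\right) + 3226 = \left(\left(-36 - \left(-4\right)^{2}\right) - 2190\right) + 3226 = \left(\left(-36 - 16\right) - 2190\right) + 3226 = \left(-52 - 2190\right) + 3226 = -2242 + 3226 = 984$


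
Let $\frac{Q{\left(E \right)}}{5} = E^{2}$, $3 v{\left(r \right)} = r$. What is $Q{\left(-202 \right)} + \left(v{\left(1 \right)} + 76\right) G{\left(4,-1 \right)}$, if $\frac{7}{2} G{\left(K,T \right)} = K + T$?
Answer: $\frac{1428598}{7} \approx 2.0409 \cdot 10^{5}$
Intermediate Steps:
$v{\left(r \right)} = \frac{r}{3}$
$G{\left(K,T \right)} = \frac{2 K}{7} + \frac{2 T}{7}$ ($G{\left(K,T \right)} = \frac{2 \left(K + T\right)}{7} = \frac{2 K}{7} + \frac{2 T}{7}$)
$Q{\left(E \right)} = 5 E^{2}$
$Q{\left(-202 \right)} + \left(v{\left(1 \right)} + 76\right) G{\left(4,-1 \right)} = 5 \left(-202\right)^{2} + \left(\frac{1}{3} \cdot 1 + 76\right) \left(\frac{2}{7} \cdot 4 + \frac{2}{7} \left(-1\right)\right) = 5 \cdot 40804 + \left(\frac{1}{3} + 76\right) \left(\frac{8}{7} - \frac{2}{7}\right) = 204020 + \frac{229}{3} \cdot \frac{6}{7} = 204020 + \frac{458}{7} = \frac{1428598}{7}$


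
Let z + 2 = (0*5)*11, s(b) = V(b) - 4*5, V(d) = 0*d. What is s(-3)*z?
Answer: 40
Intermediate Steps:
V(d) = 0
s(b) = -20 (s(b) = 0 - 4*5 = 0 - 20 = -20)
z = -2 (z = -2 + (0*5)*11 = -2 + 0*11 = -2 + 0 = -2)
s(-3)*z = -20*(-2) = 40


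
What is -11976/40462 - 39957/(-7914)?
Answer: 253660345/53369378 ≈ 4.7529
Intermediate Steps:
-11976/40462 - 39957/(-7914) = -11976*1/40462 - 39957*(-1/7914) = -5988/20231 + 13319/2638 = 253660345/53369378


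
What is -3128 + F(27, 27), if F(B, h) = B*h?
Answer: -2399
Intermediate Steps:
-3128 + F(27, 27) = -3128 + 27*27 = -3128 + 729 = -2399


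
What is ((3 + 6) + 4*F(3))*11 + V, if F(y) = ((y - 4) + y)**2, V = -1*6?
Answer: 269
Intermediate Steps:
V = -6
F(y) = (-4 + 2*y)**2 (F(y) = ((-4 + y) + y)**2 = (-4 + 2*y)**2)
((3 + 6) + 4*F(3))*11 + V = ((3 + 6) + 4*(4*(-2 + 3)**2))*11 - 6 = (9 + 4*(4*1**2))*11 - 6 = (9 + 4*(4*1))*11 - 6 = (9 + 4*4)*11 - 6 = (9 + 16)*11 - 6 = 25*11 - 6 = 275 - 6 = 269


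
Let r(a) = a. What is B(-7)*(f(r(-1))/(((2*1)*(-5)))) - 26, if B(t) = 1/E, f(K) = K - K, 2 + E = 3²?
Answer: -26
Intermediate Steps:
E = 7 (E = -2 + 3² = -2 + 9 = 7)
f(K) = 0
B(t) = ⅐ (B(t) = 1/7 = ⅐)
B(-7)*(f(r(-1))/(((2*1)*(-5)))) - 26 = (0/(((2*1)*(-5))))/7 - 26 = (0/((2*(-5))))/7 - 26 = (0/(-10))/7 - 26 = (0*(-⅒))/7 - 26 = (⅐)*0 - 26 = 0 - 26 = -26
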